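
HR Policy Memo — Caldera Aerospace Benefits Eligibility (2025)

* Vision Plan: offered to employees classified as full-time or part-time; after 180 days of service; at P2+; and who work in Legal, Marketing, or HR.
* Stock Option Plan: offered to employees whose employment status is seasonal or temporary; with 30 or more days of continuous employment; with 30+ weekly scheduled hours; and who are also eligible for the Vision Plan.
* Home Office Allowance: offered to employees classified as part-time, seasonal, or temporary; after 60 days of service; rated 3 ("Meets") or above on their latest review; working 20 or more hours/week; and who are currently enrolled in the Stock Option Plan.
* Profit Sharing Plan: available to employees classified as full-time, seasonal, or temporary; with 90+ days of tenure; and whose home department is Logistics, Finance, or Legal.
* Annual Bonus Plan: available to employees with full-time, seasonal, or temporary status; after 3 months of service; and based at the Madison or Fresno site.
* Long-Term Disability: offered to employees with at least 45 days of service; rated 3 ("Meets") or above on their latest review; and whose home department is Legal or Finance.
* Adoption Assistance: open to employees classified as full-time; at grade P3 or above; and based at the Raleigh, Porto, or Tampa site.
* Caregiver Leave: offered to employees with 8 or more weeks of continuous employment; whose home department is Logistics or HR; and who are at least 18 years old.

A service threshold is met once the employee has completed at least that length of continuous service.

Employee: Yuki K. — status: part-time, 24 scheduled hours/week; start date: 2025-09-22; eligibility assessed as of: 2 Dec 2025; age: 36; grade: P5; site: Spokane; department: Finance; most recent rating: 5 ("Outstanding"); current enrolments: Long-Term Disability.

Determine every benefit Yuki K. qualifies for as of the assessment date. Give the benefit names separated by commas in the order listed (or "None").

Service from 2025-09-22 to 2 Dec 2025: 71 days.
Vision Plan — status part-time ✓; service 71 days < 180 days ✗ → not eligible.
Stock Option Plan — status part-time ✗ (requires seasonal or temporary) → not eligible.
Home Office Allowance — status part-time ✓; service 71 days ≥ 60 days ✓; rating 5 ≥ 3 ✓; 24 hrs/wk ≥ 20 ✓; not enrolled in Stock Option Plan ✗ → not eligible.
Profit Sharing Plan — status part-time ✗ (requires full-time, seasonal, or temporary) → not eligible.
Annual Bonus Plan — status part-time ✗ (requires full-time, seasonal, or temporary) → not eligible.
Long-Term Disability — service 71 days ≥ 45 days ✓; rating 5 ≥ 3 ✓; dept Finance ✓ → eligible.
Adoption Assistance — status part-time ✗ (requires full-time) → not eligible.
Caregiver Leave — service 71 days ≥ 8 weeks (≈56 days) ✓; dept Finance ✗ → not eligible.

Long-Term Disability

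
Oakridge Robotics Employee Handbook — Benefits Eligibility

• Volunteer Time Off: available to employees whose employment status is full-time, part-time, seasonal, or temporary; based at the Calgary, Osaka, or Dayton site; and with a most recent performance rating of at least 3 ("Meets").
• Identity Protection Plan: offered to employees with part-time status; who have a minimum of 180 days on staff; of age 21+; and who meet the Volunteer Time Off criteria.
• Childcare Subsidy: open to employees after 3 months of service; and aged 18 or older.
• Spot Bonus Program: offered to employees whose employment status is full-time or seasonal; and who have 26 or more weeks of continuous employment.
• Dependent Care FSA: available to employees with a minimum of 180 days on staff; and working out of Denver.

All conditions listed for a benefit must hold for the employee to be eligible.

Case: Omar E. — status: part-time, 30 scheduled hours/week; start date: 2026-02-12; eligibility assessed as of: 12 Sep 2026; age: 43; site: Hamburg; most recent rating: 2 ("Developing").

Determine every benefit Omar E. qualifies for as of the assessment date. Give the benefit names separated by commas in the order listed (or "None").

Service from 2026-02-12 to 12 Sep 2026: 212 days.
Volunteer Time Off — status part-time ✓; site Hamburg ✗ (not Calgary, Osaka, or Dayton) → not eligible.
Identity Protection Plan — status part-time ✓; service 212 days ≥ 180 days ✓; age 43 ≥ 21 ✓; not eligible for Volunteer Time Off ✗ → not eligible.
Childcare Subsidy — service 212 days ≥ 3 months (≈90 days) ✓; age 43 ≥ 18 ✓ → eligible.
Spot Bonus Program — status part-time ✗ (requires full-time or seasonal) → not eligible.
Dependent Care FSA — service 212 days ≥ 180 days ✓; site Hamburg ✗ (not Denver) → not eligible.

Childcare Subsidy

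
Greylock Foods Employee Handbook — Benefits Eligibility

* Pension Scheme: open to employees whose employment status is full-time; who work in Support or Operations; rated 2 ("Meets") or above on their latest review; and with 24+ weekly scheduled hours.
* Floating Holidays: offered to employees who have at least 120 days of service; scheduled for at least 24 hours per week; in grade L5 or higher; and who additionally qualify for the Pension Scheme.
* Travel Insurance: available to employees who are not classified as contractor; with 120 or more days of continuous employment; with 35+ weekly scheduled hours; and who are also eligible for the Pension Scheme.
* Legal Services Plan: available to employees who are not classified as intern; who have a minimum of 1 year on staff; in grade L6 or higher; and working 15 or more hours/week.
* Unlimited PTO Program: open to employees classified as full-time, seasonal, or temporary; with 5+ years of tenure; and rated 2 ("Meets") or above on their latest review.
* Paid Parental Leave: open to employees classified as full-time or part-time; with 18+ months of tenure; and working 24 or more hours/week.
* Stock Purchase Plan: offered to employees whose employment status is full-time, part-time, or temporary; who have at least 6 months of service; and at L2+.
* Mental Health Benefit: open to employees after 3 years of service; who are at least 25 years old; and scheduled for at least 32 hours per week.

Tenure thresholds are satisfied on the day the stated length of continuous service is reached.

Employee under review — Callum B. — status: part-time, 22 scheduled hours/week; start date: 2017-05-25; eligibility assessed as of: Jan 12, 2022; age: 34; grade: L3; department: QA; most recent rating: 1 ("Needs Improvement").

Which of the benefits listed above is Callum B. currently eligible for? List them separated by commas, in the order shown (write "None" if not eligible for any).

Service from 2017-05-25 to Jan 12, 2022: 1693 days.
Pension Scheme — status part-time ✗ (requires full-time) → not eligible.
Floating Holidays — service 1693 days ≥ 120 days ✓; 22 hrs/wk < 24 ✗ → not eligible.
Travel Insurance — status part-time ✓ (not excluded); service 1693 days ≥ 120 days ✓; 22 hrs/wk < 35 ✗ → not eligible.
Legal Services Plan — status part-time ✓ (not excluded); service 1693 days ≥ 1 year (≈365 days) ✓; grade L3 < L6 ✗ → not eligible.
Unlimited PTO Program — status part-time ✗ (requires full-time, seasonal, or temporary) → not eligible.
Paid Parental Leave — status part-time ✓; service 1693 days ≥ 18 months (≈540 days) ✓; 22 hrs/wk < 24 ✗ → not eligible.
Stock Purchase Plan — status part-time ✓; service 1693 days ≥ 6 months (≈180 days) ✓; grade L3 ≥ L2 ✓ → eligible.
Mental Health Benefit — service 1693 days ≥ 3 years (≈1095 days) ✓; age 34 ≥ 25 ✓; 22 hrs/wk < 32 ✗ → not eligible.

Stock Purchase Plan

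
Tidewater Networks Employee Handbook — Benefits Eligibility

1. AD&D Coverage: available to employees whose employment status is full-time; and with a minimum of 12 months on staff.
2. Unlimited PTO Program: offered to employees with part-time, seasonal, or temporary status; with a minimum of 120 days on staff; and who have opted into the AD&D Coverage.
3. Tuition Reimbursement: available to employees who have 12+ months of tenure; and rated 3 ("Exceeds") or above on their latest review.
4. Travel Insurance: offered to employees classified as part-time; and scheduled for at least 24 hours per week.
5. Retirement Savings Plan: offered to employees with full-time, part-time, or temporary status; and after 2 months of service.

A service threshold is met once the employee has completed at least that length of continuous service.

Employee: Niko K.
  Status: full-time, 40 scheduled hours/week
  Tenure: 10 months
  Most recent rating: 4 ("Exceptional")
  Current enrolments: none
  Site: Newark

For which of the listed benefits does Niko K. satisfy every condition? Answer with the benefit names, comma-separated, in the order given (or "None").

Retirement Savings Plan

AD&D Coverage — status full-time ✓; service 10 months < 12 months ✗ → not eligible.
Unlimited PTO Program — status full-time ✗ (requires part-time, seasonal, or temporary) → not eligible.
Tuition Reimbursement — service 10 months < 12 months ✗ → not eligible.
Travel Insurance — status full-time ✗ (requires part-time) → not eligible.
Retirement Savings Plan — status full-time ✓; service 10 months ≥ 2 months ✓ → eligible.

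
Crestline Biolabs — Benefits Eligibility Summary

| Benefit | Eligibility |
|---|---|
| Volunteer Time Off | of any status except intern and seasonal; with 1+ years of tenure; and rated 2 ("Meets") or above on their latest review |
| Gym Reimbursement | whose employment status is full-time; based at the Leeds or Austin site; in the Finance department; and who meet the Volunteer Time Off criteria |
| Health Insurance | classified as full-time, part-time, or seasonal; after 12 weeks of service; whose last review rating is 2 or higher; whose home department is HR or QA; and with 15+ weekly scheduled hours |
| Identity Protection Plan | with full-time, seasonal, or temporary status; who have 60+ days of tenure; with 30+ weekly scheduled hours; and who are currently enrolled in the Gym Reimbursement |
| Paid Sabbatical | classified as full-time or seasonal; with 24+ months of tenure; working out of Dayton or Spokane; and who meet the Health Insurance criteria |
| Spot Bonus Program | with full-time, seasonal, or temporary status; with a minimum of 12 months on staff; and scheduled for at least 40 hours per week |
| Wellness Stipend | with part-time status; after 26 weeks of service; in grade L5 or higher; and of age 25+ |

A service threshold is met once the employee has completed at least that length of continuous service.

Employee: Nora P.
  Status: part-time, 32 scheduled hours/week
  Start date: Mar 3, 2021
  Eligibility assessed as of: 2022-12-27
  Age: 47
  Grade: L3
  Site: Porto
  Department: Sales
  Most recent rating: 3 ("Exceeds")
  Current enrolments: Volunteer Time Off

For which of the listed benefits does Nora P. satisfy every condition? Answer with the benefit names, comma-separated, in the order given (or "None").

Service from Mar 3, 2021 to 2022-12-27: 664 days.
Volunteer Time Off — status part-time ✓ (not excluded); service 664 days ≥ 1 year (≈365 days) ✓; rating 3 ≥ 2 ✓ → eligible.
Gym Reimbursement — status part-time ✗ (requires full-time) → not eligible.
Health Insurance — status part-time ✓; service 664 days ≥ 12 weeks (≈84 days) ✓; rating 3 ≥ 2 ✓; dept Sales ✗ → not eligible.
Identity Protection Plan — status part-time ✗ (requires full-time, seasonal, or temporary) → not eligible.
Paid Sabbatical — status part-time ✗ (requires full-time or seasonal) → not eligible.
Spot Bonus Program — status part-time ✗ (requires full-time, seasonal, or temporary) → not eligible.
Wellness Stipend — status part-time ✓; service 664 days ≥ 26 weeks (≈182 days) ✓; grade L3 < L5 ✗ → not eligible.

Volunteer Time Off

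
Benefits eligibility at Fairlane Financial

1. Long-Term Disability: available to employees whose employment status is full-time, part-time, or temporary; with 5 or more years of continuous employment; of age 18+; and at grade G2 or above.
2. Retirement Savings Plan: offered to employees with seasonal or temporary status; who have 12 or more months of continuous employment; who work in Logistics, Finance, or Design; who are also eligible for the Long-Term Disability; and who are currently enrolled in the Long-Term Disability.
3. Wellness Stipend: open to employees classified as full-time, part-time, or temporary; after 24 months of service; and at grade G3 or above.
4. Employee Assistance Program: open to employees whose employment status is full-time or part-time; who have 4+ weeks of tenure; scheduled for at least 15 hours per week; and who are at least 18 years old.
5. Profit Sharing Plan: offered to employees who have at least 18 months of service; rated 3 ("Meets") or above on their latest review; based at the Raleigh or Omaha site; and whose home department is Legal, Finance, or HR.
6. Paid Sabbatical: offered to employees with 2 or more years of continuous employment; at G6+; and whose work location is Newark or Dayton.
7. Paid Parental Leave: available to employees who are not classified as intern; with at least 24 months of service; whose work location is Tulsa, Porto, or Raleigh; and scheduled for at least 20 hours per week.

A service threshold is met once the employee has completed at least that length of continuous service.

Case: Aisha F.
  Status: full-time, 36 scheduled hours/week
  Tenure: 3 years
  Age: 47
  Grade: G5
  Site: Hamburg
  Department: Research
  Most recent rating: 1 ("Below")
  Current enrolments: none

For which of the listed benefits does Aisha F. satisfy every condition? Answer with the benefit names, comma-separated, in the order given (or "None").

Long-Term Disability — status full-time ✓; service 3 years < 5 years ✗ → not eligible.
Retirement Savings Plan — status full-time ✗ (requires seasonal or temporary) → not eligible.
Wellness Stipend — status full-time ✓; service 3 years ≥ 24 months (≈720 days) ✓; grade G5 ≥ G3 ✓ → eligible.
Employee Assistance Program — status full-time ✓; service 3 years ≥ 4 weeks (≈28 days) ✓; 36 hrs/wk ≥ 15 ✓; age 47 ≥ 18 ✓ → eligible.
Profit Sharing Plan — service 3 years ≥ 18 months (≈540 days) ✓; rating 1 < 3 ✗ → not eligible.
Paid Sabbatical — service 3 years ≥ 2 years ✓; grade G5 < G6 ✗ → not eligible.
Paid Parental Leave — status full-time ✓ (not excluded); service 3 years ≥ 24 months (≈720 days) ✓; site Hamburg ✗ (not Tulsa, Porto, or Raleigh) → not eligible.

Wellness Stipend, Employee Assistance Program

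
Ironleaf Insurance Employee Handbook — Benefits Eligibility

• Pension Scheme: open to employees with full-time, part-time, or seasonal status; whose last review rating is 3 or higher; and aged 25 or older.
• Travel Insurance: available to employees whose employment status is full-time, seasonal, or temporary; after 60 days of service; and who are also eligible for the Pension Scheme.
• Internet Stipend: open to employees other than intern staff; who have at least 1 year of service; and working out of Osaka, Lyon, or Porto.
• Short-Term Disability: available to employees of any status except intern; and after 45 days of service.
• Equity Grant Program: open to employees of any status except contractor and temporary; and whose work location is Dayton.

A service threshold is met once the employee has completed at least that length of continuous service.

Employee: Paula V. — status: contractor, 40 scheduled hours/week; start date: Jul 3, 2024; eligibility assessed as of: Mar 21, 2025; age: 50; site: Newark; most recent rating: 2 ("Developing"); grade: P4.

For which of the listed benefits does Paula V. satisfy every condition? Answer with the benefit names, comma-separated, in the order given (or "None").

Short-Term Disability

Service from Jul 3, 2024 to Mar 21, 2025: 261 days.
Pension Scheme — status contractor ✗ (requires full-time, part-time, or seasonal) → not eligible.
Travel Insurance — status contractor ✗ (requires full-time, seasonal, or temporary) → not eligible.
Internet Stipend — status contractor ✓ (not excluded); service 261 days < 1 year (≈365 days) ✗ → not eligible.
Short-Term Disability — status contractor ✓ (not excluded); service 261 days ≥ 45 days ✓ → eligible.
Equity Grant Program — status contractor ✗ (excluded) → not eligible.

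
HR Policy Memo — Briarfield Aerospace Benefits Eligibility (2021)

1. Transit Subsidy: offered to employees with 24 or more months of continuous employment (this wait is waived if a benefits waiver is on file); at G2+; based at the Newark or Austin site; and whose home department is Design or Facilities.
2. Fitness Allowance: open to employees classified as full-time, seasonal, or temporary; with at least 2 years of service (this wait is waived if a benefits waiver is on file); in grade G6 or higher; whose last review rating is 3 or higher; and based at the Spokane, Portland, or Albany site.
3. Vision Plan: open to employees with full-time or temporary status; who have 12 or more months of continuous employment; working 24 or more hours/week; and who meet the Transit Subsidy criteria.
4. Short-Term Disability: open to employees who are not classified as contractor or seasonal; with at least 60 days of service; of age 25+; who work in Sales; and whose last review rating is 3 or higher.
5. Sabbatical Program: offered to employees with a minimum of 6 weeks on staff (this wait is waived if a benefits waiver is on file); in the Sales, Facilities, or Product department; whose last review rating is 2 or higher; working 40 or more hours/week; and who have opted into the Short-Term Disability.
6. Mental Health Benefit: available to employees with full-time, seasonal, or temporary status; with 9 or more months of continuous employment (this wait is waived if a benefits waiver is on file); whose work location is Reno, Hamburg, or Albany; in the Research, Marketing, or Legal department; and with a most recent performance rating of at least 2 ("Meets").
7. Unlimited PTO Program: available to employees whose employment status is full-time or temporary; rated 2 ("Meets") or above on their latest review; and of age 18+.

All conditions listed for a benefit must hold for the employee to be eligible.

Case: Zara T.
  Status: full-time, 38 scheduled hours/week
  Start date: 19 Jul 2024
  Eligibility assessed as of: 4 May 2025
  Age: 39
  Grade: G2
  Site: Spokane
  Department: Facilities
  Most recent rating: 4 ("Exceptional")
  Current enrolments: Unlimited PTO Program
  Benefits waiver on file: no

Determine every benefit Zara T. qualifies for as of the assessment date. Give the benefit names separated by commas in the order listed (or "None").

Service from 19 Jul 2024 to 4 May 2025: 289 days.
Transit Subsidy — no waiver, service 289 days < 24 months (≈720 days) ✗ → not eligible.
Fitness Allowance — status full-time ✓; no waiver, service 289 days < 2 years (≈730 days) ✗ → not eligible.
Vision Plan — status full-time ✓; service 289 days < 12 months (≈360 days) ✗ → not eligible.
Short-Term Disability — status full-time ✓ (not excluded); service 289 days ≥ 60 days ✓; age 39 ≥ 25 ✓; dept Facilities ✗ → not eligible.
Sabbatical Program — no waiver, service 289 days ≥ 6 weeks (≈42 days) ✓; dept Facilities ✓; rating 4 ≥ 2 ✓; 38 hrs/wk < 40 ✗ → not eligible.
Mental Health Benefit — status full-time ✓; no waiver, service 289 days ≥ 9 months (≈270 days) ✓; site Spokane ✗ (not Reno, Hamburg, or Albany) → not eligible.
Unlimited PTO Program — status full-time ✓; rating 4 ≥ 2 ✓; age 39 ≥ 18 ✓ → eligible.

Unlimited PTO Program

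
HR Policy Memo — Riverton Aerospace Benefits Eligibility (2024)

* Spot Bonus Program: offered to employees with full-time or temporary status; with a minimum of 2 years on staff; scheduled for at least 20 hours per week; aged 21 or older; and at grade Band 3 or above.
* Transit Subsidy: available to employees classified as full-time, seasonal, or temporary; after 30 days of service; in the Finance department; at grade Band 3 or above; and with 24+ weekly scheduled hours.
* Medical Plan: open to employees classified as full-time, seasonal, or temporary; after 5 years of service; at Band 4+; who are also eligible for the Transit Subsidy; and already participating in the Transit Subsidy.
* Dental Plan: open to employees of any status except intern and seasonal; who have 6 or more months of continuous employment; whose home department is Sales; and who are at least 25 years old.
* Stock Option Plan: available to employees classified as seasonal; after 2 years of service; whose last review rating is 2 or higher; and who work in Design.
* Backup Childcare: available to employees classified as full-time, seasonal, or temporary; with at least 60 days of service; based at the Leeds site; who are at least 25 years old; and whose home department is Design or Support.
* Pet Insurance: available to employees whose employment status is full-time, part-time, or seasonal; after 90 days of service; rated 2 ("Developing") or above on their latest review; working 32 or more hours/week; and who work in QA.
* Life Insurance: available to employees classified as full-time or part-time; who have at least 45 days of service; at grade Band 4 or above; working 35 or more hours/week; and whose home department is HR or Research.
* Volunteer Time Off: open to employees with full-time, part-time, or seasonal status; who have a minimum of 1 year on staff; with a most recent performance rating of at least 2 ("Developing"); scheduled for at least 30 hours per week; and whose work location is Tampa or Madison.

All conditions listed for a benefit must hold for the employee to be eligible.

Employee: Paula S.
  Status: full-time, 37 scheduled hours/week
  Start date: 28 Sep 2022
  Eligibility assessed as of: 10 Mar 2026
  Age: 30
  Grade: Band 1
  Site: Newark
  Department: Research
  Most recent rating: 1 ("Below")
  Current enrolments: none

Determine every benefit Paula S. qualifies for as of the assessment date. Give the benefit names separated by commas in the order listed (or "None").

Service from 28 Sep 2022 to 10 Mar 2026: 1259 days.
Spot Bonus Program — status full-time ✓; service 1259 days ≥ 2 years (≈730 days) ✓; 37 hrs/wk ≥ 20 ✓; age 30 ≥ 21 ✓; grade Band 1 < Band 3 ✗ → not eligible.
Transit Subsidy — status full-time ✓; service 1259 days ≥ 30 days ✓; dept Research ✗ → not eligible.
Medical Plan — status full-time ✓; service 1259 days < 5 years (≈1825 days) ✗ → not eligible.
Dental Plan — status full-time ✓ (not excluded); service 1259 days ≥ 6 months (≈180 days) ✓; dept Research ✗ → not eligible.
Stock Option Plan — status full-time ✗ (requires seasonal) → not eligible.
Backup Childcare — status full-time ✓; service 1259 days ≥ 60 days ✓; site Newark ✗ (not Leeds) → not eligible.
Pet Insurance — status full-time ✓; service 1259 days ≥ 90 days ✓; rating 1 < 2 ✗ → not eligible.
Life Insurance — status full-time ✓; service 1259 days ≥ 45 days ✓; grade Band 1 < Band 4 ✗ → not eligible.
Volunteer Time Off — status full-time ✓; service 1259 days ≥ 1 year (≈365 days) ✓; rating 1 < 2 ✗ → not eligible.

None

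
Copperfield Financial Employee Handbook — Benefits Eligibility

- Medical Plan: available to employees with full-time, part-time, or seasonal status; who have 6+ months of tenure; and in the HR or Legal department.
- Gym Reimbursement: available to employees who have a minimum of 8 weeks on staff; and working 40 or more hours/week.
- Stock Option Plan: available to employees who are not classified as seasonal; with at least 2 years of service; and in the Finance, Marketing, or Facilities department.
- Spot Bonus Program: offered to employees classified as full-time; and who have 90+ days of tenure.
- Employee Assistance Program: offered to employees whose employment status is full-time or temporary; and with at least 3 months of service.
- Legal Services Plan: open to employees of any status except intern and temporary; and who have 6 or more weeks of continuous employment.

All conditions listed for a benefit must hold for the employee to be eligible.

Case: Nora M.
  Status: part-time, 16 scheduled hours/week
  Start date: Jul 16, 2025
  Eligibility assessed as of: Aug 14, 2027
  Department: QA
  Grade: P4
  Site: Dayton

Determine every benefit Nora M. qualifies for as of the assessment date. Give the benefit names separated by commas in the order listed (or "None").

Legal Services Plan

Service from Jul 16, 2025 to Aug 14, 2027: 759 days.
Medical Plan — status part-time ✓; service 759 days ≥ 6 months (≈180 days) ✓; dept QA ✗ → not eligible.
Gym Reimbursement — service 759 days ≥ 8 weeks (≈56 days) ✓; 16 hrs/wk < 40 ✗ → not eligible.
Stock Option Plan — status part-time ✓ (not excluded); service 759 days ≥ 2 years (≈730 days) ✓; dept QA ✗ → not eligible.
Spot Bonus Program — status part-time ✗ (requires full-time) → not eligible.
Employee Assistance Program — status part-time ✗ (requires full-time or temporary) → not eligible.
Legal Services Plan — status part-time ✓ (not excluded); service 759 days ≥ 6 weeks (≈42 days) ✓ → eligible.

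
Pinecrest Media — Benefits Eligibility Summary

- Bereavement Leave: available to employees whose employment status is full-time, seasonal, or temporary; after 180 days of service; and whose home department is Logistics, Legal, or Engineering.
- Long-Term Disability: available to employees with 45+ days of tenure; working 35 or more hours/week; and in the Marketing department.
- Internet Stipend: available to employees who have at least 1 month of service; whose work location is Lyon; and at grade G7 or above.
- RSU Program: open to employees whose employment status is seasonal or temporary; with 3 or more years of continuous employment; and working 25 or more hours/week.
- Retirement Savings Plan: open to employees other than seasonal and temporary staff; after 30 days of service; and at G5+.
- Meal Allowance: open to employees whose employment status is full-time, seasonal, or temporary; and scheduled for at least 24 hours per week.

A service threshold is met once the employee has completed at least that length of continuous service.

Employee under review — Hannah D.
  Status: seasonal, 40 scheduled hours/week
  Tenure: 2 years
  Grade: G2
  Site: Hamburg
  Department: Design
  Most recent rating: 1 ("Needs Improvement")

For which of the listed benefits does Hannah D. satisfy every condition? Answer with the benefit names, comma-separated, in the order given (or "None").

Meal Allowance

Bereavement Leave — status seasonal ✓; service 2 years ≥ 180 days ✓; dept Design ✗ → not eligible.
Long-Term Disability — service 2 years ≥ 45 days ✓; 40 hrs/wk ≥ 35 ✓; dept Design ✗ → not eligible.
Internet Stipend — service 2 years ≥ 1 month (≈30 days) ✓; site Hamburg ✗ (not Lyon) → not eligible.
RSU Program — status seasonal ✓; service 2 years < 3 years ✗ → not eligible.
Retirement Savings Plan — status seasonal ✗ (excluded) → not eligible.
Meal Allowance — status seasonal ✓; 40 hrs/wk ≥ 24 ✓ → eligible.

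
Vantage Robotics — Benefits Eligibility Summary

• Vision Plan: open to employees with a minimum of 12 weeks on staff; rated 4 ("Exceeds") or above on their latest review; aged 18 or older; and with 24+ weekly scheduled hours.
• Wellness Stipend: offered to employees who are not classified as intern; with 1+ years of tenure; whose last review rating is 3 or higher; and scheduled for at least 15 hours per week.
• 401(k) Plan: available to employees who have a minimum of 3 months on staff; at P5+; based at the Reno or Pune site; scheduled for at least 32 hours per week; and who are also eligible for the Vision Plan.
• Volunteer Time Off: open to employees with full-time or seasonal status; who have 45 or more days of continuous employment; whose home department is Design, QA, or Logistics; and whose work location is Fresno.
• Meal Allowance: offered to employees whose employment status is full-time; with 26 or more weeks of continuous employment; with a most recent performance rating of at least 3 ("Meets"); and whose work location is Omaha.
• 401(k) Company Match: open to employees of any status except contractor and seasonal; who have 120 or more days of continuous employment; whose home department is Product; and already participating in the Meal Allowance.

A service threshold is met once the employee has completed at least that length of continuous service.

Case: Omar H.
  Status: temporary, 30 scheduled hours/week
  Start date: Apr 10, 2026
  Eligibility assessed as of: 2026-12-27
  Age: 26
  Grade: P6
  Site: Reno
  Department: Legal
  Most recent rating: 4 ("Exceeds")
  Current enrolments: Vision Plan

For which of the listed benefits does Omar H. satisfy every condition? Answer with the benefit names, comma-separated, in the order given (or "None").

Vision Plan

Service from Apr 10, 2026 to 2026-12-27: 261 days.
Vision Plan — service 261 days ≥ 12 weeks (≈84 days) ✓; rating 4 ≥ 4 ✓; age 26 ≥ 18 ✓; 30 hrs/wk ≥ 24 ✓ → eligible.
Wellness Stipend — status temporary ✓ (not excluded); service 261 days < 1 year (≈365 days) ✗ → not eligible.
401(k) Plan — service 261 days ≥ 3 months (≈90 days) ✓; grade P6 ≥ P5 ✓; site Reno ✓; 30 hrs/wk < 32 ✗ → not eligible.
Volunteer Time Off — status temporary ✗ (requires full-time or seasonal) → not eligible.
Meal Allowance — status temporary ✗ (requires full-time) → not eligible.
401(k) Company Match — status temporary ✓ (not excluded); service 261 days ≥ 120 days ✓; dept Legal ✗ → not eligible.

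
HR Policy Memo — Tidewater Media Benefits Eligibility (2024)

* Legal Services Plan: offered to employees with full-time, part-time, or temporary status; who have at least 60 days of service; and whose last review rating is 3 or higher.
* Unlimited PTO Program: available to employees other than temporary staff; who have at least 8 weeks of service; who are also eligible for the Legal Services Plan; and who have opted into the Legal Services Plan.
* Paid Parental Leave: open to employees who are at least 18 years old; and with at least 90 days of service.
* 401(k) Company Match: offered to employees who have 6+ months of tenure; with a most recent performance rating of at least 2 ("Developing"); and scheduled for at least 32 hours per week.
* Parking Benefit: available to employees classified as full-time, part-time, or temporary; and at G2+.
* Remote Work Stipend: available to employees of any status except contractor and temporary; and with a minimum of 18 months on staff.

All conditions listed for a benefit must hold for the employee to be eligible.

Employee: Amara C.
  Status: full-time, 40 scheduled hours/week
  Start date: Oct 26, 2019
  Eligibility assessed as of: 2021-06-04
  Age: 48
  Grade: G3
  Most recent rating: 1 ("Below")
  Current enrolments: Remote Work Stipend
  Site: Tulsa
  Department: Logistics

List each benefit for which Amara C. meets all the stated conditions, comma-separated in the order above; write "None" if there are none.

Service from Oct 26, 2019 to 2021-06-04: 587 days.
Legal Services Plan — status full-time ✓; service 587 days ≥ 60 days ✓; rating 1 < 3 ✗ → not eligible.
Unlimited PTO Program — status full-time ✓ (not excluded); service 587 days ≥ 8 weeks (≈56 days) ✓; not eligible for Legal Services Plan ✗ → not eligible.
Paid Parental Leave — age 48 ≥ 18 ✓; service 587 days ≥ 90 days ✓ → eligible.
401(k) Company Match — service 587 days ≥ 6 months (≈180 days) ✓; rating 1 < 2 ✗ → not eligible.
Parking Benefit — status full-time ✓; grade G3 ≥ G2 ✓ → eligible.
Remote Work Stipend — status full-time ✓ (not excluded); service 587 days ≥ 18 months (≈540 days) ✓ → eligible.

Paid Parental Leave, Parking Benefit, Remote Work Stipend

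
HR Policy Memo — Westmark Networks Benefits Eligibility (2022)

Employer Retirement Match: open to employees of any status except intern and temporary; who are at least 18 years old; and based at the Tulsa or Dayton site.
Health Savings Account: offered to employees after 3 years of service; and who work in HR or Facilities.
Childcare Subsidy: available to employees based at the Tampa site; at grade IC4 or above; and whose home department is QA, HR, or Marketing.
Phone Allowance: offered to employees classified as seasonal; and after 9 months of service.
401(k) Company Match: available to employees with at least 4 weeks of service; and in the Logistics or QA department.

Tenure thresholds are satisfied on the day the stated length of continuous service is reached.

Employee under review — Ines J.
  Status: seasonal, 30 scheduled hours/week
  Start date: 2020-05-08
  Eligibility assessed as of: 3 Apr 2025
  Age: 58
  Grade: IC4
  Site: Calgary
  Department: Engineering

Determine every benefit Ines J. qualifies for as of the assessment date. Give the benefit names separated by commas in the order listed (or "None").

Phone Allowance

Service from 2020-05-08 to 3 Apr 2025: 1791 days.
Employer Retirement Match — status seasonal ✓ (not excluded); age 58 ≥ 18 ✓; site Calgary ✗ (not Tulsa or Dayton) → not eligible.
Health Savings Account — service 1791 days ≥ 3 years (≈1095 days) ✓; dept Engineering ✗ → not eligible.
Childcare Subsidy — site Calgary ✗ (not Tampa) → not eligible.
Phone Allowance — status seasonal ✓; service 1791 days ≥ 9 months (≈270 days) ✓ → eligible.
401(k) Company Match — service 1791 days ≥ 4 weeks (≈28 days) ✓; dept Engineering ✗ → not eligible.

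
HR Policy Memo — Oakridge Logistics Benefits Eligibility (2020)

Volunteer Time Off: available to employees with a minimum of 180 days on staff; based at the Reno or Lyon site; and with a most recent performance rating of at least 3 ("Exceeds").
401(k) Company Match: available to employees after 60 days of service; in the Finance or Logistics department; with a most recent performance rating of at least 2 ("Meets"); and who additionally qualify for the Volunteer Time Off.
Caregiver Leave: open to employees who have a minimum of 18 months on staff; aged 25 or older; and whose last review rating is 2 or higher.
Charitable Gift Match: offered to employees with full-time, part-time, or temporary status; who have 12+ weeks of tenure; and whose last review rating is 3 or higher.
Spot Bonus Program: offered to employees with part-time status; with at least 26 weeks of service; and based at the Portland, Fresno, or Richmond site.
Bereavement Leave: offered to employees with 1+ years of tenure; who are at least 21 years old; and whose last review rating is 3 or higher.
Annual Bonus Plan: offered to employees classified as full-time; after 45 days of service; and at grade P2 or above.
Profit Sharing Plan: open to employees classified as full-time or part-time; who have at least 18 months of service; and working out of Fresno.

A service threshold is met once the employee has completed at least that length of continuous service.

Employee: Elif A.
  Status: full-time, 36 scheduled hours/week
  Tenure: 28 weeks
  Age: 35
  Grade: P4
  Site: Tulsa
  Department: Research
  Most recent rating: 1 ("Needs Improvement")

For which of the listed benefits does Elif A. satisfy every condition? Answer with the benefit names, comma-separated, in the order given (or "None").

Annual Bonus Plan

Volunteer Time Off — service 28 weeks ≥ 180 days ✓; site Tulsa ✗ (not Reno or Lyon) → not eligible.
401(k) Company Match — service 28 weeks ≥ 60 days ✓; dept Research ✗ → not eligible.
Caregiver Leave — service 28 weeks < 18 months (≈540 days) ✗ → not eligible.
Charitable Gift Match — status full-time ✓; service 28 weeks ≥ 12 weeks ✓; rating 1 < 3 ✗ → not eligible.
Spot Bonus Program — status full-time ✗ (requires part-time) → not eligible.
Bereavement Leave — service 28 weeks < 1 year (≈365 days) ✗ → not eligible.
Annual Bonus Plan — status full-time ✓; service 28 weeks ≥ 45 days ✓; grade P4 ≥ P2 ✓ → eligible.
Profit Sharing Plan — status full-time ✓; service 28 weeks < 18 months (≈540 days) ✗ → not eligible.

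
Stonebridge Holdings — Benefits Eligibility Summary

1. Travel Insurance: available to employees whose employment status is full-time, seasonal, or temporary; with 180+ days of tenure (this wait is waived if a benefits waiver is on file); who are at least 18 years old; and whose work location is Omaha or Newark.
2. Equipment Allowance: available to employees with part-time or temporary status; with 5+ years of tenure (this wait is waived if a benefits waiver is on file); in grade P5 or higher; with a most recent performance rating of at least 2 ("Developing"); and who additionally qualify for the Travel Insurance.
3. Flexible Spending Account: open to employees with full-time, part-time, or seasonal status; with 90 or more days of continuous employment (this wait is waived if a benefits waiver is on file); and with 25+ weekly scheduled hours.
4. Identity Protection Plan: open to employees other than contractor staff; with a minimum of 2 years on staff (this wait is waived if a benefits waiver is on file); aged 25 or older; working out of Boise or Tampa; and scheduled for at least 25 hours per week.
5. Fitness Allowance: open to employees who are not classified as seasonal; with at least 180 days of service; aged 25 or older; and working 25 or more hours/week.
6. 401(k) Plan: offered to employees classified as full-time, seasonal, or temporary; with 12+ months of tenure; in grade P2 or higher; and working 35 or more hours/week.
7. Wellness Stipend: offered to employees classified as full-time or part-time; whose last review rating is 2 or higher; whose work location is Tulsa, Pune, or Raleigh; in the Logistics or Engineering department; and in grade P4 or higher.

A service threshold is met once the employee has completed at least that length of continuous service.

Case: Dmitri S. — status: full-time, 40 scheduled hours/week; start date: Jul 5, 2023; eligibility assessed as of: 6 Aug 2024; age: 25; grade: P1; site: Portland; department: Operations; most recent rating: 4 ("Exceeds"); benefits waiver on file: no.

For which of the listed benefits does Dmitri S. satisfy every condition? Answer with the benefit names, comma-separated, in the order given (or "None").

Flexible Spending Account, Fitness Allowance

Service from Jul 5, 2023 to 6 Aug 2024: 398 days.
Travel Insurance — status full-time ✓; no waiver, service 398 days ≥ 180 days ✓; age 25 ≥ 18 ✓; site Portland ✗ (not Omaha or Newark) → not eligible.
Equipment Allowance — status full-time ✗ (requires part-time or temporary) → not eligible.
Flexible Spending Account — status full-time ✓; no waiver, service 398 days ≥ 90 days ✓; 40 hrs/wk ≥ 25 ✓ → eligible.
Identity Protection Plan — status full-time ✓ (not excluded); no waiver, service 398 days < 2 years (≈730 days) ✗ → not eligible.
Fitness Allowance — status full-time ✓ (not excluded); service 398 days ≥ 180 days ✓; age 25 ≥ 25 ✓; 40 hrs/wk ≥ 25 ✓ → eligible.
401(k) Plan — status full-time ✓; service 398 days ≥ 12 months (≈360 days) ✓; grade P1 < P2 ✗ → not eligible.
Wellness Stipend — status full-time ✓; rating 4 ≥ 2 ✓; site Portland ✗ (not Tulsa, Pune, or Raleigh) → not eligible.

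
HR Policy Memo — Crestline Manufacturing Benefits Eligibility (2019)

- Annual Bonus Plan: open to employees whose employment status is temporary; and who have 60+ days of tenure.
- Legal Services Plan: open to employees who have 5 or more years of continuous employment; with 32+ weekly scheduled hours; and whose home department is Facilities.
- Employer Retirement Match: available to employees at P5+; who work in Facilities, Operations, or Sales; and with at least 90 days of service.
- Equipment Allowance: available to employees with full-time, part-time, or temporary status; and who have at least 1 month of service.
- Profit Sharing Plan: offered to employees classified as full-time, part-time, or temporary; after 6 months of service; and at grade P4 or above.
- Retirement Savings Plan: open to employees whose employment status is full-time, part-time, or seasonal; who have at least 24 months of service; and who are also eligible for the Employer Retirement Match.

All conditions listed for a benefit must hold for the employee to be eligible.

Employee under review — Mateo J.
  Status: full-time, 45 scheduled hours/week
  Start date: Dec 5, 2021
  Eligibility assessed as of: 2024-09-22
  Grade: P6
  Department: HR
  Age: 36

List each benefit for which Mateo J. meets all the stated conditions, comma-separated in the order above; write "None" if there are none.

Service from Dec 5, 2021 to 2024-09-22: 1022 days.
Annual Bonus Plan — status full-time ✗ (requires temporary) → not eligible.
Legal Services Plan — service 1022 days < 5 years (≈1825 days) ✗ → not eligible.
Employer Retirement Match — grade P6 ≥ P5 ✓; dept HR ✗ → not eligible.
Equipment Allowance — status full-time ✓; service 1022 days ≥ 1 month (≈30 days) ✓ → eligible.
Profit Sharing Plan — status full-time ✓; service 1022 days ≥ 6 months (≈180 days) ✓; grade P6 ≥ P4 ✓ → eligible.
Retirement Savings Plan — status full-time ✓; service 1022 days ≥ 24 months (≈720 days) ✓; not eligible for Employer Retirement Match ✗ → not eligible.

Equipment Allowance, Profit Sharing Plan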